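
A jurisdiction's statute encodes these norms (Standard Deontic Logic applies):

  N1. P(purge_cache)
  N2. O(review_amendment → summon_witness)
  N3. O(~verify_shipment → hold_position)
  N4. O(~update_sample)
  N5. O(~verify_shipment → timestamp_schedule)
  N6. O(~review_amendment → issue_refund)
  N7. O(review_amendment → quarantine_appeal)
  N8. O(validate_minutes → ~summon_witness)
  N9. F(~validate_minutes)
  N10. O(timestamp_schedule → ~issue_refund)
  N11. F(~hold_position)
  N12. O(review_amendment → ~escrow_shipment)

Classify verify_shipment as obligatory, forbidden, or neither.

Premise 9 is F(~validate_minutes), i.e. O(validate_minutes).
Premise 8 is O(validate_minutes → ~summon_witness); since O(validate_minutes), deontic closure gives O(~summon_witness).
The contrapositive of premise 2 (O(review_amendment → summon_witness)) is O(~summon_witness → ~review_amendment), and O(~summon_witness) is already established, so O(~review_amendment).
From O(~review_amendment) and premise 6, O(~review_amendment → issue_refund), we obtain O(issue_refund).
The contrapositive of premise 10 (O(timestamp_schedule → ~issue_refund)) is O(issue_refund → ~timestamp_schedule), and O(issue_refund) is already established, so O(~timestamp_schedule).
Premise 5 is O(~verify_shipment → timestamp_schedule); contrapositively O(~timestamp_schedule → verify_shipment). Since O(~timestamp_schedule) holds, K gives O(verify_shipment).
Premises 1, 3, 4, 7, 11, 12 do not contribute to this derivation.
Hence verify_shipment is obligatory.

Obligatory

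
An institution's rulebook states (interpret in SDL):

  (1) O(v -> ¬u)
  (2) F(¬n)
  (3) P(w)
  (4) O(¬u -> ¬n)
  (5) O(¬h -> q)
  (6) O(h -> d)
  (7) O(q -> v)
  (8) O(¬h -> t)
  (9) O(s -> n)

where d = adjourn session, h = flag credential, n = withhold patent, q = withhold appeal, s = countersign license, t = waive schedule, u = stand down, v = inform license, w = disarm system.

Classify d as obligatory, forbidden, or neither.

Obligatory

F(¬n) at premise 2 means O(n).
Premise 4, O(¬u -> ¬n), contraposes to O(n -> u); with O(n) we get O(u).
The contrapositive of premise 1 (O(v -> ¬u)) is O(u -> ¬v), and O(u) is already established, so O(¬v).
Premise 7, O(q -> v), contraposes to O(¬v -> ¬q); with O(¬v) we get O(¬q).
Premise 5 is O(¬h -> q); contrapositively O(¬q -> h). Since O(¬q) holds, K gives O(h).
From O(h) and premise 6, O(h -> d), we obtain O(d).
Premises 3, 8, 9 do not contribute to this derivation.
Hence d is obligatory.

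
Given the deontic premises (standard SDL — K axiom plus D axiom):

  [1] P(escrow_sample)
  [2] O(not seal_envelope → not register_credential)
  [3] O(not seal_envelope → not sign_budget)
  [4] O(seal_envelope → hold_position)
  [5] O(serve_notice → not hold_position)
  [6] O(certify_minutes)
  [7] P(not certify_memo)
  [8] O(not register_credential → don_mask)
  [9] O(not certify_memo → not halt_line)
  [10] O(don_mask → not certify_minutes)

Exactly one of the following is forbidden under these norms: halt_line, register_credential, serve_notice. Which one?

From premise 6 we have O(certify_minutes).
Premise 10, O(don_mask → not certify_minutes), contraposes to O(certify_minutes → not don_mask); with O(certify_minutes) we get O(not don_mask).
The contrapositive of premise 8 (O(not register_credential → don_mask)) is O(not don_mask → register_credential), and O(not don_mask) is already established, so O(register_credential).
The contrapositive of premise 2 (O(not seal_envelope → not register_credential)) is O(register_credential → seal_envelope), and O(register_credential) is already established, so O(seal_envelope).
With premise 4, O(seal_envelope → hold_position), the K-axiom yields O(hold_position).
Premise 5 is O(serve_notice → not hold_position); contrapositively O(hold_position → not serve_notice). Since O(hold_position) holds, K gives O(not serve_notice).
So O(not serve_notice) holds, i.e. serve_notice is forbidden. None of the other listed options is forbidden under the premises.

serve_notice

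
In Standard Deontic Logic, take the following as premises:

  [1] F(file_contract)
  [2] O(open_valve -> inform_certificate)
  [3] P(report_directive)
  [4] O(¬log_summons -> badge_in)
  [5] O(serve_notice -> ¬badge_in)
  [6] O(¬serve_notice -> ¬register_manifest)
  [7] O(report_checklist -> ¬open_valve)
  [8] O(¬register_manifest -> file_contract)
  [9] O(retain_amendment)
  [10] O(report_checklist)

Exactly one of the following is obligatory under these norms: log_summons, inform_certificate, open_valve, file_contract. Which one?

log_summons

Premise 1 is F(file_contract), i.e. O(¬file_contract).
Premise 8 is O(¬register_manifest -> file_contract); contrapositively O(¬file_contract -> register_manifest). Since O(¬file_contract) holds, K gives O(register_manifest).
Premise 6 is O(¬serve_notice -> ¬register_manifest); contrapositively O(register_manifest -> serve_notice). Since O(register_manifest) holds, K gives O(serve_notice).
Applying K to premise 5 (O(serve_notice -> ¬badge_in)) and O(serve_notice) yields O(¬badge_in).
Premise 4, O(¬log_summons -> badge_in), contraposes to O(¬badge_in -> log_summons); with O(¬badge_in) we get O(log_summons).
So O(log_summons) holds — log_summons is obligatory. None of the other listed options is made obligatory by any chain of premises.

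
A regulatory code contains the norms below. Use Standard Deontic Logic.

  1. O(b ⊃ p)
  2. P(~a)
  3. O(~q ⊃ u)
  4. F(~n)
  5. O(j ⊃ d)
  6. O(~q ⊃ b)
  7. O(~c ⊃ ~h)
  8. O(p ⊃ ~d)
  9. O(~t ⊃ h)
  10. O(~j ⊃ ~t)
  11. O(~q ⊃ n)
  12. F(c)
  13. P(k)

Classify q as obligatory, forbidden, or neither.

F(c) at premise 12 means O(~c).
Premise 7 is O(~c ⊃ ~h); since O(~c), deontic closure gives O(~h).
Premise 9, O(~t ⊃ h), contraposes to O(~h ⊃ t); with O(~h) we get O(t).
Premise 10 is O(~j ⊃ ~t); contrapositively O(t ⊃ j). Since O(t) holds, K gives O(j).
With premise 5, O(j ⊃ d), the K-axiom yields O(d).
The contrapositive of premise 8 (O(p ⊃ ~d)) is O(d ⊃ ~p), and O(d) is already established, so O(~p).
The contrapositive of premise 1 (O(b ⊃ p)) is O(~p ⊃ ~b), and O(~p) is already established, so O(~b).
The contrapositive of premise 6 (O(~q ⊃ b)) is O(~b ⊃ q), and O(~b) is already established, so O(q).
Premises 2, 3, 4, 11, 13 do not contribute to this derivation.
Hence q is obligatory.

Obligatory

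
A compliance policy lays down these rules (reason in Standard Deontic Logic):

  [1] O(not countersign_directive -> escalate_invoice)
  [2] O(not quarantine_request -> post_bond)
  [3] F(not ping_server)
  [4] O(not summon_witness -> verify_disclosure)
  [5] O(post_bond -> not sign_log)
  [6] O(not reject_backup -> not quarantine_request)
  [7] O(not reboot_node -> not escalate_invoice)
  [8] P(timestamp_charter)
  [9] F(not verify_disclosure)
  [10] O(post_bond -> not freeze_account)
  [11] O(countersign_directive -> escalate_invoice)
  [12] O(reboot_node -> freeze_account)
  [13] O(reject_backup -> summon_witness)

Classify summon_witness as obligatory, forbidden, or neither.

By case analysis on not countersign_directive: premise 1 gives O(not countersign_directive -> escalate_invoice) and premise 11 gives O(countersign_directive -> escalate_invoice), so O(escalate_invoice) either way.
Premise 7 is O(not reboot_node -> not escalate_invoice); contrapositively O(escalate_invoice -> reboot_node). Since O(escalate_invoice) holds, K gives O(reboot_node).
With premise 12, O(reboot_node -> freeze_account), the K-axiom yields O(freeze_account).
Premise 10 is O(post_bond -> not freeze_account); contrapositively O(freeze_account -> not post_bond). Since O(freeze_account) holds, K gives O(not post_bond).
Premise 2, O(not quarantine_request -> post_bond), contraposes to O(not post_bond -> quarantine_request); with O(not post_bond) we get O(quarantine_request).
Premise 6 is O(not reject_backup -> not quarantine_request); contrapositively O(quarantine_request -> reject_backup). Since O(quarantine_request) holds, K gives O(reject_backup).
From O(reject_backup) and premise 13, O(reject_backup -> summon_witness), we obtain O(summon_witness).
Premises 3, 4, 5, 8, 9 do not contribute to this derivation.
Hence summon_witness is obligatory.

Obligatory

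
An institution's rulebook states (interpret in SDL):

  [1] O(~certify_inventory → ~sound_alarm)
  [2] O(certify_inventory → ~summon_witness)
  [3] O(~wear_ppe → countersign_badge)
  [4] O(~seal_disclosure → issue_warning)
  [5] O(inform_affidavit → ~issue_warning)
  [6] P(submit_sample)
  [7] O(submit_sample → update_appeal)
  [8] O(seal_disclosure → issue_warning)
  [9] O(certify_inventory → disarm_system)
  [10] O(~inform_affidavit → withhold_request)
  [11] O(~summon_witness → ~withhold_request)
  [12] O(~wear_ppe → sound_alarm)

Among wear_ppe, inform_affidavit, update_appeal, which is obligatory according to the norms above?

Premises 8 and 4 are O(seal_disclosure → issue_warning) and O(~seal_disclosure → issue_warning); every ideal world satisfies seal_disclosure or ~seal_disclosure, so in either case issue_warning holds — hence O(issue_warning).
Premise 5, O(inform_affidavit → ~issue_warning), contraposes to O(issue_warning → ~inform_affidavit); with O(issue_warning) we get O(~inform_affidavit).
With premise 10, O(~inform_affidavit → withhold_request), the K-axiom yields O(withhold_request).
Premise 11 is O(~summon_witness → ~withhold_request); contrapositively O(withhold_request → summon_witness). Since O(withhold_request) holds, K gives O(summon_witness).
Premise 2 is O(certify_inventory → ~summon_witness); contrapositively O(summon_witness → ~certify_inventory). Since O(summon_witness) holds, K gives O(~certify_inventory).
Premise 1 is O(~certify_inventory → ~sound_alarm); since O(~certify_inventory), deontic closure gives O(~sound_alarm).
Premise 12 is O(~wear_ppe → sound_alarm); contrapositively O(~sound_alarm → wear_ppe). Since O(~sound_alarm) holds, K gives O(wear_ppe).
So O(wear_ppe) holds — wear_ppe is obligatory. None of the other listed options is made obligatory by any chain of premises.

wear_ppe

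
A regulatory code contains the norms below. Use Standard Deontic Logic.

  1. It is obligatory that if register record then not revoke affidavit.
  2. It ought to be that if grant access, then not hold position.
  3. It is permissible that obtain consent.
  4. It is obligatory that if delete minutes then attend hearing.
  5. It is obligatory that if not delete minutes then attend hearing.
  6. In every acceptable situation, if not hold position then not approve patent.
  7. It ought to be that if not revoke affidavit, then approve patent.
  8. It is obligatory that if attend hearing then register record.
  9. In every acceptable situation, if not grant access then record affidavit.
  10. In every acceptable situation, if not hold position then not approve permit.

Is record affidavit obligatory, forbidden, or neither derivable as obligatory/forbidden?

Premises 5 and 4 cover both cases: O(¬delete_minutes → attend_hearing) and O(delete_minutes → attend_hearing). Since ¬delete_minutes ∨ delete_minutes is a tautology, O(attend_hearing) follows.
Applying K to premise 8 (O(attend_hearing → register_record)) and O(attend_hearing) yields O(register_record).
With premise 1, O(register_record → ¬revoke_affidavit), the K-axiom yields O(¬revoke_affidavit).
Premise 7 is O(¬revoke_affidavit → approve_patent); since O(¬revoke_affidavit), deontic closure gives O(approve_patent).
Premise 6 is O(¬hold_position → ¬approve_patent); contrapositively O(approve_patent → hold_position). Since O(approve_patent) holds, K gives O(hold_position).
The contrapositive of premise 2 (O(grant_access → ¬hold_position)) is O(hold_position → ¬grant_access), and O(hold_position) is already established, so O(¬grant_access).
Applying K to premise 9 (O(¬grant_access → record_affidavit)) and O(¬grant_access) yields O(record_affidavit).
Premises 3, 10 do not contribute to this derivation.
Hence record_affidavit is obligatory.

Obligatory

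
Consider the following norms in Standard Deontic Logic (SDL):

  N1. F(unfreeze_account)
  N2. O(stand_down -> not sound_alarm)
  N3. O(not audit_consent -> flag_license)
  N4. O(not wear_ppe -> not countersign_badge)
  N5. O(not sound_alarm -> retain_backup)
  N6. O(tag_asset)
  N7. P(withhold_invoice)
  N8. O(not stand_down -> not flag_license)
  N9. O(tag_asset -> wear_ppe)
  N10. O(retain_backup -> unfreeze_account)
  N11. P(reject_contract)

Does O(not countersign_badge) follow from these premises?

No

Premise 4 is O(not wear_ppe -> not countersign_badge), but O(not wear_ppe) is not derivable from the premises, so it does not yield O(not countersign_badge).
No other premise forces O(not countersign_badge). An ideal world satisfying every premise can still have not countersign_badge false, so O(not countersign_badge) is not derivable.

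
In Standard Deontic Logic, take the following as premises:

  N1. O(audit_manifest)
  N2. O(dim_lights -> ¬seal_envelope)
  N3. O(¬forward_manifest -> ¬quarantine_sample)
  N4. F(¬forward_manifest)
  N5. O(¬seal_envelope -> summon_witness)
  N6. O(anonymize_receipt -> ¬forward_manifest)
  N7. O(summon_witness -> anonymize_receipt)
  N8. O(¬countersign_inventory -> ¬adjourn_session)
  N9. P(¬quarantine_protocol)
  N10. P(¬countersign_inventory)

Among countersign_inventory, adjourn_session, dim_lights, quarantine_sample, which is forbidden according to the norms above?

dim_lights

Premise 4, F(¬forward_manifest), is equivalent to O(forward_manifest).
The contrapositive of premise 6 (O(anonymize_receipt -> ¬forward_manifest)) is O(forward_manifest -> ¬anonymize_receipt), and O(forward_manifest) is already established, so O(¬anonymize_receipt).
The contrapositive of premise 7 (O(summon_witness -> anonymize_receipt)) is O(¬anonymize_receipt -> ¬summon_witness), and O(¬anonymize_receipt) is already established, so O(¬summon_witness).
The contrapositive of premise 5 (O(¬seal_envelope -> summon_witness)) is O(¬summon_witness -> seal_envelope), and O(¬summon_witness) is already established, so O(seal_envelope).
The contrapositive of premise 2 (O(dim_lights -> ¬seal_envelope)) is O(seal_envelope -> ¬dim_lights), and O(seal_envelope) is already established, so O(¬dim_lights).
So O(¬dim_lights) holds, i.e. dim_lights is forbidden. None of the other listed options is forbidden under the premises.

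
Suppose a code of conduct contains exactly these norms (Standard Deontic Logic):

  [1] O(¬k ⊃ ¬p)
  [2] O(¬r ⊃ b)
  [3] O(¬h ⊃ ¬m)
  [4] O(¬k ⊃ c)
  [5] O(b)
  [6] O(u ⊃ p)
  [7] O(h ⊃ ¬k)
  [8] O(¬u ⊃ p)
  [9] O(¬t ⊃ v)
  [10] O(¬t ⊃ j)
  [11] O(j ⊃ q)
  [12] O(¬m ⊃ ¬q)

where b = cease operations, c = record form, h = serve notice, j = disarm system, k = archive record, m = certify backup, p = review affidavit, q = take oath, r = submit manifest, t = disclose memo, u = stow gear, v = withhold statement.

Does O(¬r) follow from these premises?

Premise 2 is O(¬r ⊃ b); even if O(b) held, inferring O(¬r) would be affirming the consequent — invalid.
No other premise forces O(¬r). An ideal world satisfying every premise can still have ¬r false, so O(¬r) is not derivable.

No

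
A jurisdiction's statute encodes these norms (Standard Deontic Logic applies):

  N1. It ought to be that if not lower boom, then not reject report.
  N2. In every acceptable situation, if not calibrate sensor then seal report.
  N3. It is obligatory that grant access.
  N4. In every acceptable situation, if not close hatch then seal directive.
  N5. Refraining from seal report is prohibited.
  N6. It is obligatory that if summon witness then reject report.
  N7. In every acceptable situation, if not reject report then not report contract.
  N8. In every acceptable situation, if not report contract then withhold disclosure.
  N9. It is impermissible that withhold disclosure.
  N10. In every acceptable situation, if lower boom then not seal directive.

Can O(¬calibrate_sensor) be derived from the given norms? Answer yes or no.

Premise 2 is O(¬calibrate_sensor → seal_report); even if O(seal_report) held, inferring O(¬calibrate_sensor) would be affirming the consequent — invalid.
No other premise forces O(¬calibrate_sensor). An ideal world satisfying every premise can still have ¬calibrate_sensor false, so O(¬calibrate_sensor) is not derivable.

No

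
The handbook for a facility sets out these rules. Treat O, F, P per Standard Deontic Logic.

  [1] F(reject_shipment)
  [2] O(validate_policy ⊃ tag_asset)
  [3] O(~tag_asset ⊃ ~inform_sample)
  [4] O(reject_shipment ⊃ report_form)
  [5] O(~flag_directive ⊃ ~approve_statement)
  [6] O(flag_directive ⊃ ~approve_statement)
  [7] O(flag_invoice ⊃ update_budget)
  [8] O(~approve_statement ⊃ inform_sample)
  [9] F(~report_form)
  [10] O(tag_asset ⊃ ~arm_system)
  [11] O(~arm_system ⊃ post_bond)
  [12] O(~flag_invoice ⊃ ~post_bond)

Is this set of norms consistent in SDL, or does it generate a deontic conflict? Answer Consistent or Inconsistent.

Consistent

Premise 4 is O(reject_shipment ⊃ report_form); even if O(report_form) held, inferring O(reject_shipment) would be affirming the consequent — invalid.
So O(reject_shipment) is not derivable, and the apparent clash with O(~reject_shipment) does not arise.
A world satisfying every obligation exists (e.g. approve_statement=false, arm_system=false, flag_directive=false, flag_invoice=true, inform_sample=true, post_bond=true, reject_shipment=false, report_form=true, tag_asset=true, update_budget=true, validate_policy=false); no atom is both obligatory and forbidden, so the set is consistent.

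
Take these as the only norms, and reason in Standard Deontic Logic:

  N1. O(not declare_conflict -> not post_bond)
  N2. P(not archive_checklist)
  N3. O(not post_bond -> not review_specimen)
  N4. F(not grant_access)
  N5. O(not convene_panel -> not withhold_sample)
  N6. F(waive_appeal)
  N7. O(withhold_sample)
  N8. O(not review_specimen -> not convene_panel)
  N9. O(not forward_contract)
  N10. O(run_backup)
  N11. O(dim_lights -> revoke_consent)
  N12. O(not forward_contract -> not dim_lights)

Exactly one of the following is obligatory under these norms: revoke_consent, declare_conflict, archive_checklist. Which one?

From premise 7 we have O(withhold_sample).
Premise 5, O(not convene_panel -> not withhold_sample), contraposes to O(withhold_sample -> convene_panel); with O(withhold_sample) we get O(convene_panel).
Premise 8, O(not review_specimen -> not convene_panel), contraposes to O(convene_panel -> review_specimen); with O(convene_panel) we get O(review_specimen).
Premise 3 is O(not post_bond -> not review_specimen); contrapositively O(review_specimen -> post_bond). Since O(review_specimen) holds, K gives O(post_bond).
The contrapositive of premise 1 (O(not declare_conflict -> not post_bond)) is O(post_bond -> declare_conflict), and O(post_bond) is already established, so O(declare_conflict).
So O(declare_conflict) holds — declare_conflict is obligatory. None of the other listed options is made obligatory by any chain of premises.

declare_conflict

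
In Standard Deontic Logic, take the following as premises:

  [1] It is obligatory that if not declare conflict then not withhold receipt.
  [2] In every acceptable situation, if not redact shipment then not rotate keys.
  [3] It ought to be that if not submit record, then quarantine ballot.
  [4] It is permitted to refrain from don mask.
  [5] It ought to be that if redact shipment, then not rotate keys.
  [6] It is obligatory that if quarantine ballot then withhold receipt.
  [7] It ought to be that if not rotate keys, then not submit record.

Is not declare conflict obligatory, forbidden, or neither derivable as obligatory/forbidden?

Forbidden

Premises 5 and 2 are O(redact_shipment → ¬rotate_keys) and O(¬redact_shipment → ¬rotate_keys); every ideal world satisfies redact_shipment or ¬redact_shipment, so in either case ¬rotate_keys holds — hence O(¬rotate_keys).
Premise 7 is O(¬rotate_keys → ¬submit_record); since O(¬rotate_keys), deontic closure gives O(¬submit_record).
Applying K to premise 3 (O(¬submit_record → quarantine_ballot)) and O(¬submit_record) yields O(quarantine_ballot).
With premise 6, O(quarantine_ballot → withhold_receipt), the K-axiom yields O(withhold_receipt).
Premise 1, O(¬declare_conflict → ¬withhold_receipt), contraposes to O(withhold_receipt → declare_conflict); with O(withhold_receipt) we get O(declare_conflict).
Premise 4 does not contribute to this derivation.
Thus O(declare_conflict), which is F(¬declare_conflict): ¬declare_conflict is forbidden.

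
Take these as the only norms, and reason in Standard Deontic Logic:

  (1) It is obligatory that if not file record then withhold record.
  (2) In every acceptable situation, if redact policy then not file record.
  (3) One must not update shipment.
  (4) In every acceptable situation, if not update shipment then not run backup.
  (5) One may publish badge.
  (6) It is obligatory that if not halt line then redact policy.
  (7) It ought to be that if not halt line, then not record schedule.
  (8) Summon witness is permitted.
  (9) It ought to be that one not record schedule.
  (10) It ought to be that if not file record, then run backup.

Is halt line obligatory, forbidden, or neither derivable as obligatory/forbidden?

Obligatory

F(update_shipment) at premise 3 means O(¬update_shipment).
Premise 4 is O(¬update_shipment → ¬run_backup); since O(¬update_shipment), deontic closure gives O(¬run_backup).
The contrapositive of premise 10 (O(¬file_record → run_backup)) is O(¬run_backup → file_record), and O(¬run_backup) is already established, so O(file_record).
The contrapositive of premise 2 (O(redact_policy → ¬file_record)) is O(file_record → ¬redact_policy), and O(file_record) is already established, so O(¬redact_policy).
The contrapositive of premise 6 (O(¬halt_line → redact_policy)) is O(¬redact_policy → halt_line), and O(¬redact_policy) is already established, so O(halt_line).
Premises 1, 5, 7, 8, 9 do not contribute to this derivation.
Hence halt_line is obligatory.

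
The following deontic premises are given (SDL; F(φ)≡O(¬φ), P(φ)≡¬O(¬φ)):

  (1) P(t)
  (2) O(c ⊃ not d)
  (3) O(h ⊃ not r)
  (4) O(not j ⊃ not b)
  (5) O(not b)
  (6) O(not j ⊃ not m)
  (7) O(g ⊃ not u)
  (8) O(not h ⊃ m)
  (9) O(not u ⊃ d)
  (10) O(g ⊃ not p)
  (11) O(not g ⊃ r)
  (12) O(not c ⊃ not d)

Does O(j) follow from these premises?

Yes

Premises 12 and 2 are O(not c ⊃ not d) and O(c ⊃ not d); every ideal world satisfies not c or c, so in either case not d holds — hence O(not d).
Premise 9 is O(not u ⊃ d); contrapositively O(not d ⊃ u). Since O(not d) holds, K gives O(u).
The contrapositive of premise 7 (O(g ⊃ not u)) is O(u ⊃ not g), and O(u) is already established, so O(not g).
Applying K to premise 11 (O(not g ⊃ r)) and O(not g) yields O(r).
Premise 3, O(h ⊃ not r), contraposes to O(r ⊃ not h); with O(r) we get O(not h).
With premise 8, O(not h ⊃ m), the K-axiom yields O(m).
Premise 6 is O(not j ⊃ not m); contrapositively O(m ⊃ j). Since O(m) holds, K gives O(j).
Premises 1, 4, 5, 10 do not contribute to this derivation.
So O(j) follows.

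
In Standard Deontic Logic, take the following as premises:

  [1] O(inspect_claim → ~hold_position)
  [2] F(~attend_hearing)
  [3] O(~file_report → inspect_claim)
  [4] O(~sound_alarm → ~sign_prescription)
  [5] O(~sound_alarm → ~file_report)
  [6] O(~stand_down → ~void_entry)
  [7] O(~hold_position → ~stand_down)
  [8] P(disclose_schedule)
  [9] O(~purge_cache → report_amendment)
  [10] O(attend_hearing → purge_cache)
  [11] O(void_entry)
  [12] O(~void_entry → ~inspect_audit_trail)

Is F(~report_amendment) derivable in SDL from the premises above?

Premise 9 is O(~purge_cache → report_amendment), but O(~purge_cache) is not derivable from the premises, so it does not yield O(report_amendment).
No other premise forces O(report_amendment). An ideal world satisfying every premise can still have ~report_amendment true, so F(~report_amendment) is not derivable.

No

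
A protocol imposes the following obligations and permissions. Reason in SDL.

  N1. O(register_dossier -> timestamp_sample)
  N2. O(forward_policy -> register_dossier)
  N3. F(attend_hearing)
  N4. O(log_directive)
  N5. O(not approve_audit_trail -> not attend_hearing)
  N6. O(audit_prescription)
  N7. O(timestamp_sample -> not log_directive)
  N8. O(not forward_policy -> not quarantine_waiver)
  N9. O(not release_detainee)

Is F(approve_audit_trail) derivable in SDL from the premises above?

No

Premise 5 is O(not approve_audit_trail -> not attend_hearing); even if O(not attend_hearing) held, inferring O(not approve_audit_trail) would be affirming the consequent — invalid.
No other premise forces O(not approve_audit_trail). An ideal world satisfying every premise can still have approve_audit_trail true, so F(approve_audit_trail) is not derivable.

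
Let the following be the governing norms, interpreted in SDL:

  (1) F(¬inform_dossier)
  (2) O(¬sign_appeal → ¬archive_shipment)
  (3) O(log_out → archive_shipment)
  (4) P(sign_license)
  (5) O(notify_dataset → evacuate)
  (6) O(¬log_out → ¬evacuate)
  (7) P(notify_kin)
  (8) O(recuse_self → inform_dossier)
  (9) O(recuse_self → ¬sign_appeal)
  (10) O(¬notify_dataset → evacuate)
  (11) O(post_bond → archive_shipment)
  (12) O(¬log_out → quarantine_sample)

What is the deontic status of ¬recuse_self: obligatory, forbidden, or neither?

Obligatory

Premises 10 and 5 are O(¬notify_dataset → evacuate) and O(notify_dataset → evacuate); every ideal world satisfies ¬notify_dataset or notify_dataset, so in either case evacuate holds — hence O(evacuate).
Premise 6 is O(¬log_out → ¬evacuate); contrapositively O(evacuate → log_out). Since O(evacuate) holds, K gives O(log_out).
With premise 3, O(log_out → archive_shipment), the K-axiom yields O(archive_shipment).
Premise 2, O(¬sign_appeal → ¬archive_shipment), contraposes to O(archive_shipment → sign_appeal); with O(archive_shipment) we get O(sign_appeal).
The contrapositive of premise 9 (O(recuse_self → ¬sign_appeal)) is O(sign_appeal → ¬recuse_self), and O(sign_appeal) is already established, so O(¬recuse_self).
Premises 1, 4, 7, 8, 11, 12 do not contribute to this derivation.
Hence ¬recuse_self is obligatory.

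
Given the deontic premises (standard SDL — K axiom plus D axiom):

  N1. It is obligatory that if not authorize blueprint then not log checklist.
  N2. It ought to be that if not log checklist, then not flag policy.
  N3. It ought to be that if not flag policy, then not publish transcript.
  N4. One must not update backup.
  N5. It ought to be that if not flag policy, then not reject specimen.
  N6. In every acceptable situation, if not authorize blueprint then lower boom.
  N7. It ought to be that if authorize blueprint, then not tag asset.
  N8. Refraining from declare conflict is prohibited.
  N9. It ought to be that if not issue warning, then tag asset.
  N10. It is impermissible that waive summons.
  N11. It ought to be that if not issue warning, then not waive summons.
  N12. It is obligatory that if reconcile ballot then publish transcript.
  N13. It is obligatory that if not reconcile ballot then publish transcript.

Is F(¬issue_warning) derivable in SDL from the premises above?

Yes

Premises 12 and 13 are O(reconcile_ballot → publish_transcript) and O(¬reconcile_ballot → publish_transcript); every ideal world satisfies reconcile_ballot or ¬reconcile_ballot, so in either case publish_transcript holds — hence O(publish_transcript).
Premise 3 is O(¬flag_policy → ¬publish_transcript); contrapositively O(publish_transcript → flag_policy). Since O(publish_transcript) holds, K gives O(flag_policy).
The contrapositive of premise 2 (O(¬log_checklist → ¬flag_policy)) is O(flag_policy → log_checklist), and O(flag_policy) is already established, so O(log_checklist).
Premise 1 is O(¬authorize_blueprint → ¬log_checklist); contrapositively O(log_checklist → authorize_blueprint). Since O(log_checklist) holds, K gives O(authorize_blueprint).
Premise 7 is O(authorize_blueprint → ¬tag_asset); since O(authorize_blueprint), deontic closure gives O(¬tag_asset).
Premise 9 is O(¬issue_warning → tag_asset); contrapositively O(¬tag_asset → issue_warning). Since O(¬tag_asset) holds, K gives O(issue_warning).
Premises 4, 5, 6, 8, 10, 11 do not contribute to this derivation.
So O(issue_warning) holds, i.e. F(¬issue_warning). The claim follows.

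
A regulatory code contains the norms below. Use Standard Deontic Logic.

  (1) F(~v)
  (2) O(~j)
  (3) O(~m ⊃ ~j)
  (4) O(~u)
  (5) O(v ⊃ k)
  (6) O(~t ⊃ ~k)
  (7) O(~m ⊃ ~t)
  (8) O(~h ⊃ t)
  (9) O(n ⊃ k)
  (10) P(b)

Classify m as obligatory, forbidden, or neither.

Premise 1 is F(~v), i.e. O(v).
With premise 5, O(v ⊃ k), the K-axiom yields O(k).
Premise 6 is O(~t ⊃ ~k); contrapositively O(k ⊃ t). Since O(k) holds, K gives O(t).
Premise 7 is O(~m ⊃ ~t); contrapositively O(t ⊃ m). Since O(t) holds, K gives O(m).
Premises 2, 3, 4, 8, 9, 10 do not contribute to this derivation.
Hence m is obligatory.

Obligatory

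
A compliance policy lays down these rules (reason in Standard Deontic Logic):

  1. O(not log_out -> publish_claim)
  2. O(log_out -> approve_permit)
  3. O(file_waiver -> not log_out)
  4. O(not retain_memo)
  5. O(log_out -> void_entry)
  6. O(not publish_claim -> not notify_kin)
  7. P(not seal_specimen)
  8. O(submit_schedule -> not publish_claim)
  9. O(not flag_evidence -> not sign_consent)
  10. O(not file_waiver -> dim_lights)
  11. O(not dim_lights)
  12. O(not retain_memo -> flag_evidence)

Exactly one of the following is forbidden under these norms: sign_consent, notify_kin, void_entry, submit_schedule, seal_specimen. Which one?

submit_schedule

Premise 11 states O(not dim_lights) outright.
The contrapositive of premise 10 (O(not file_waiver -> dim_lights)) is O(not dim_lights -> file_waiver), and O(not dim_lights) is already established, so O(file_waiver).
With premise 3, O(file_waiver -> not log_out), the K-axiom yields O(not log_out).
With premise 1, O(not log_out -> publish_claim), the K-axiom yields O(publish_claim).
Premise 8 is O(submit_schedule -> not publish_claim); contrapositively O(publish_claim -> not submit_schedule). Since O(publish_claim) holds, K gives O(not submit_schedule).
So O(not submit_schedule) holds, i.e. submit_schedule is forbidden. None of the other listed options is forbidden under the premises.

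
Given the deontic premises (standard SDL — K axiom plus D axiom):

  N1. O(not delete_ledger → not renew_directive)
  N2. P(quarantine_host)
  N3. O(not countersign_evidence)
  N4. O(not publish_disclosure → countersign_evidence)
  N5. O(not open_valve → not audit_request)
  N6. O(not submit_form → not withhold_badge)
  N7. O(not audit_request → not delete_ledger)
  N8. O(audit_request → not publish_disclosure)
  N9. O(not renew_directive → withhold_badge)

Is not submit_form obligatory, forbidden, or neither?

Premise 3 states O(not countersign_evidence) outright.
Premise 4, O(not publish_disclosure → countersign_evidence), contraposes to O(not countersign_evidence → publish_disclosure); with O(not countersign_evidence) we get O(publish_disclosure).
Premise 8, O(audit_request → not publish_disclosure), contraposes to O(publish_disclosure → not audit_request); with O(publish_disclosure) we get O(not audit_request).
From O(not audit_request) and premise 7, O(not audit_request → not delete_ledger), we obtain O(not delete_ledger).
Premise 1 is O(not delete_ledger → not renew_directive); since O(not delete_ledger), deontic closure gives O(not renew_directive).
Applying K to premise 9 (O(not renew_directive → withhold_badge)) and O(not renew_directive) yields O(withhold_badge).
Premise 6 is O(not submit_form → not withhold_badge); contrapositively O(withhold_badge → submit_form). Since O(withhold_badge) holds, K gives O(submit_form).
Premises 2, 5 do not contribute to this derivation.
Thus O(submit_form), which is F(not submit_form): not submit_form is forbidden.

Forbidden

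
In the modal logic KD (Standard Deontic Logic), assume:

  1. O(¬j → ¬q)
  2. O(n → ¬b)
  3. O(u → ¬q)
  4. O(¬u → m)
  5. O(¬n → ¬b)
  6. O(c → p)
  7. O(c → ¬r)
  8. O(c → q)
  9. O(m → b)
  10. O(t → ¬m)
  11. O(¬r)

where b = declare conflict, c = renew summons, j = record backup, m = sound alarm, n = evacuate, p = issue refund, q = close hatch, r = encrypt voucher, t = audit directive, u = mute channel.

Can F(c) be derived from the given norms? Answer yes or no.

Premises 2 and 5 cover both cases: O(n → ¬b) and O(¬n → ¬b). Since n ∨ ¬n is a tautology, O(¬b) follows.
The contrapositive of premise 9 (O(m → b)) is O(¬b → ¬m), and O(¬b) is already established, so O(¬m).
Premise 4 is O(¬u → m); contrapositively O(¬m → u). Since O(¬m) holds, K gives O(u).
Premise 3 is O(u → ¬q); since O(u), deontic closure gives O(¬q).
The contrapositive of premise 8 (O(c → q)) is O(¬q → ¬c), and O(¬q) is already established, so O(¬c).
Premises 1, 6, 7, 10, 11 do not contribute to this derivation.
So O(¬c) holds, i.e. F(c). The claim follows.

Yes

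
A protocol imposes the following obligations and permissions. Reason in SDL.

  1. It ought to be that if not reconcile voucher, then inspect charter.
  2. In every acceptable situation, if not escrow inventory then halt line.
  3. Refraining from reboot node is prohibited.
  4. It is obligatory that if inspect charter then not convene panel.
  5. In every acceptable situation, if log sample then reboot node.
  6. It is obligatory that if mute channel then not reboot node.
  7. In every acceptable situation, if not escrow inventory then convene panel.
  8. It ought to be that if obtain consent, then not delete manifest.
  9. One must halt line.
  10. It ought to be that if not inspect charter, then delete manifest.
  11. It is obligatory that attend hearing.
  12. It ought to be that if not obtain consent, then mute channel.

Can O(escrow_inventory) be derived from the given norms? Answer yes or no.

Premise 3, F(¬reboot_node), is equivalent to O(reboot_node).
The contrapositive of premise 6 (O(mute_channel → ¬reboot_node)) is O(reboot_node → ¬mute_channel), and O(reboot_node) is already established, so O(¬mute_channel).
Premise 12 is O(¬obtain_consent → mute_channel); contrapositively O(¬mute_channel → obtain_consent). Since O(¬mute_channel) holds, K gives O(obtain_consent).
Premise 8 is O(obtain_consent → ¬delete_manifest); since O(obtain_consent), deontic closure gives O(¬delete_manifest).
The contrapositive of premise 10 (O(¬inspect_charter → delete_manifest)) is O(¬delete_manifest → inspect_charter), and O(¬delete_manifest) is already established, so O(inspect_charter).
Applying K to premise 4 (O(inspect_charter → ¬convene_panel)) and O(inspect_charter) yields O(¬convene_panel).
Premise 7 is O(¬escrow_inventory → convene_panel); contrapositively O(¬convene_panel → escrow_inventory). Since O(¬convene_panel) holds, K gives O(escrow_inventory).
Premises 1, 2, 5, 9, 11 do not contribute to this derivation.
So O(escrow_inventory) follows.

Yes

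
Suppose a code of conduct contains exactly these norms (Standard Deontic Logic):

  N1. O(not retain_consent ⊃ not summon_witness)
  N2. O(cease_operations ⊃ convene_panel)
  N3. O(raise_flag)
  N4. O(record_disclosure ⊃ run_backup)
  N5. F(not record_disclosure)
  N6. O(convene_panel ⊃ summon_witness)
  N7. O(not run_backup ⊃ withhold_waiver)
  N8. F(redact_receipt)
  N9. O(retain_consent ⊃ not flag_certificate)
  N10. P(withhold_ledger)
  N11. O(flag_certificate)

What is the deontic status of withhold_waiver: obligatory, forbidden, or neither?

Premise 7 is O(not run_backup ⊃ withhold_waiver), but O(not run_backup) is not derivable from the premises, so it does not yield O(withhold_waiver).
No premise or chain of K-axiom applications forces O(withhold_waiver), and none forces O(not withhold_waiver). So withhold_waiver is neither obligatory nor forbidden under these norms.

Neither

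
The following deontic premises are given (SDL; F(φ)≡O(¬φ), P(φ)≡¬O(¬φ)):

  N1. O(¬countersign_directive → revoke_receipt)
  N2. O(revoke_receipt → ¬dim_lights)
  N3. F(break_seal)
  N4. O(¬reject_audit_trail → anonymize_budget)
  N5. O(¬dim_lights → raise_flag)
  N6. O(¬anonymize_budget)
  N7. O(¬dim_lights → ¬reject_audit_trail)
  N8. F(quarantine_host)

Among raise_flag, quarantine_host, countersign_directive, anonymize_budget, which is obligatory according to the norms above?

countersign_directive

Premise 6 gives O(¬anonymize_budget).
The contrapositive of premise 4 (O(¬reject_audit_trail → anonymize_budget)) is O(¬anonymize_budget → reject_audit_trail), and O(¬anonymize_budget) is already established, so O(reject_audit_trail).
The contrapositive of premise 7 (O(¬dim_lights → ¬reject_audit_trail)) is O(reject_audit_trail → dim_lights), and O(reject_audit_trail) is already established, so O(dim_lights).
Premise 2 is O(revoke_receipt → ¬dim_lights); contrapositively O(dim_lights → ¬revoke_receipt). Since O(dim_lights) holds, K gives O(¬revoke_receipt).
Premise 1 is O(¬countersign_directive → revoke_receipt); contrapositively O(¬revoke_receipt → countersign_directive). Since O(¬revoke_receipt) holds, K gives O(countersign_directive).
So O(countersign_directive) holds — countersign_directive is obligatory. None of the other listed options is made obligatory by any chain of premises.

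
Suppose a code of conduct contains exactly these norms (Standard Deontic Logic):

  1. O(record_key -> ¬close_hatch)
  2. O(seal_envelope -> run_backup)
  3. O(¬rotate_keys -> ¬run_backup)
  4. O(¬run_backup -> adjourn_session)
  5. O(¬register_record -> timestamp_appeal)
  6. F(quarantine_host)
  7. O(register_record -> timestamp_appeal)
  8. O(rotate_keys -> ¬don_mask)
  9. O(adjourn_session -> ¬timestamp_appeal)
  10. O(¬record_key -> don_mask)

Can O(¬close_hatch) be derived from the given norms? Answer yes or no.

Premises 7 and 5 are O(register_record -> timestamp_appeal) and O(¬register_record -> timestamp_appeal); every ideal world satisfies register_record or ¬register_record, so in either case timestamp_appeal holds — hence O(timestamp_appeal).
Premise 9, O(adjourn_session -> ¬timestamp_appeal), contraposes to O(timestamp_appeal -> ¬adjourn_session); with O(timestamp_appeal) we get O(¬adjourn_session).
The contrapositive of premise 4 (O(¬run_backup -> adjourn_session)) is O(¬adjourn_session -> run_backup), and O(¬adjourn_session) is already established, so O(run_backup).
Premise 3, O(¬rotate_keys -> ¬run_backup), contraposes to O(run_backup -> rotate_keys); with O(run_backup) we get O(rotate_keys).
With premise 8, O(rotate_keys -> ¬don_mask), the K-axiom yields O(¬don_mask).
The contrapositive of premise 10 (O(¬record_key -> don_mask)) is O(¬don_mask -> record_key), and O(¬don_mask) is already established, so O(record_key).
From O(record_key) and premise 1, O(record_key -> ¬close_hatch), we obtain O(¬close_hatch).
Premises 2, 6 do not contribute to this derivation.
So O(¬close_hatch) follows.

Yes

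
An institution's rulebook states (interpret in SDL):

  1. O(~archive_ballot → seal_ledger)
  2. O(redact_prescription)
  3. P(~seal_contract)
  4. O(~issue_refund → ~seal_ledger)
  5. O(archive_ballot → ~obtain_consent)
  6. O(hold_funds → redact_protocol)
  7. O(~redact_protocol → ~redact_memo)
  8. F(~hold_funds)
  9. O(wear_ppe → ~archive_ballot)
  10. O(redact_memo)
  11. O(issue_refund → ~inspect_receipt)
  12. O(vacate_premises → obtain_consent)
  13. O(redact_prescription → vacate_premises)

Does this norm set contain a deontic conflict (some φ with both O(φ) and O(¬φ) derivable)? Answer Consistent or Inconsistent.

Premise 7 is O(~redact_protocol → ~redact_memo), but O(~redact_protocol) is not derivable from the premises, so it does not yield O(~redact_memo).
So O(~redact_memo) is not derivable, and the apparent clash with O(redact_memo) does not arise.
A world satisfying every obligation exists (e.g. archive_ballot=false, hold_funds=true, inspect_receipt=false, issue_refund=true, obtain_consent=true, redact_memo=true, redact_prescription=true, redact_protocol=true, seal_contract=false, seal_ledger=true, vacate_premises=true, wear_ppe=false); no atom is both obligatory and forbidden, so the set is consistent.

Consistent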